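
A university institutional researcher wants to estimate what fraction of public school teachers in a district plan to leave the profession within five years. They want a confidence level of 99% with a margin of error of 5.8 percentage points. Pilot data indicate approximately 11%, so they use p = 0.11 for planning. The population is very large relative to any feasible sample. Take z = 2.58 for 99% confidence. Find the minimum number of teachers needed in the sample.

With p = 0.11, p(1−p) = 0.0979.
n = z²·p(1−p)/E² = 2.58² × 0.0979 / 0.058² = 6.6564 × 0.0979 / 0.003364 ≈ 193.72.
Rounding up gives n = 194.

194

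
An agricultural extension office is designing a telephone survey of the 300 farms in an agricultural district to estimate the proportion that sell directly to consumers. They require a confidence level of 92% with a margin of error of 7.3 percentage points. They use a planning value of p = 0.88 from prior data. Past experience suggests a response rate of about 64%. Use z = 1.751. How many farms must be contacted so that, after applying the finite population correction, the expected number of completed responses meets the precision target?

80

Completed interviews needed (unadjusted): n₀ = 1.751² × 0.1056 / 0.073² ≈ 60.76 → 61.
FPC for N = 300: n = 61 / (1 + 60/300) = 61 / 1.2000 ≈ 50.83 → 51.
At a 64% response rate, contacts needed = 51 / 0.64 ≈ 79.69 → 80.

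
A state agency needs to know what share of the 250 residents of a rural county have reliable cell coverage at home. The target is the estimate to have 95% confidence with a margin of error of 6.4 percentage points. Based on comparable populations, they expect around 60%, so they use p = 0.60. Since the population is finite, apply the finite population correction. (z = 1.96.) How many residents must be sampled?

Unadjusted: n₀ = 1.96² × 0.60 × 0.40 / 0.064² ≈ 225.09, so n₀ = 226.
Finite population correction with N = 250: n = n₀ / (1 + (n₀−1)/N) = 226 / (1 + 225/250) = 226 / 1.9000 ≈ 118.95.
Rounding up, n = 119.

119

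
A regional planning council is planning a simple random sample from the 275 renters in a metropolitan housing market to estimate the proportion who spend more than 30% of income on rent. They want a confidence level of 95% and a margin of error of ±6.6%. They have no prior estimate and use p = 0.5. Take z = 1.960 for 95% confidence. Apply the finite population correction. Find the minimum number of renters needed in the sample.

123

Unadjusted: n₀ = 1.960² × 0.50 × 0.50 / 0.066² ≈ 220.48, so n₀ = 221.
Finite population correction with N = 275: n = n₀ / (1 + (n₀−1)/N) = 221 / (1 + 220/275) = 221 / 1.8000 ≈ 122.78.
Rounding up, n = 123.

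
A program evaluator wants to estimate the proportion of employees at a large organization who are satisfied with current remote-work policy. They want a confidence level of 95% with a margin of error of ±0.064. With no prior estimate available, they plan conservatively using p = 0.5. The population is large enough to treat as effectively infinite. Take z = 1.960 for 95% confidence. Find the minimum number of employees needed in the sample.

With p = 0.5, p(1−p) = 0.25.
n = z²·p(1−p)/E² = 1.960² × 0.2500 / 0.064² = 3.8416 × 0.2500 / 0.004096 ≈ 234.47.
Rounding up gives n = 235.

235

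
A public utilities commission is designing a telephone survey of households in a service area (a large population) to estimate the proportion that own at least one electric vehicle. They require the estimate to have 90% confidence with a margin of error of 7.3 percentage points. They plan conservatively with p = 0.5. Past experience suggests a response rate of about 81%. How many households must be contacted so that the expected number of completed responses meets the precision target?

157

For 90% confidence, z = 1.645.
Completed interviews needed: n₀ = 1.645² × 0.2500 / 0.073² ≈ 126.95 → 127.
At an 81% response rate, contacts needed = 127 / 0.81 ≈ 156.79 → 157.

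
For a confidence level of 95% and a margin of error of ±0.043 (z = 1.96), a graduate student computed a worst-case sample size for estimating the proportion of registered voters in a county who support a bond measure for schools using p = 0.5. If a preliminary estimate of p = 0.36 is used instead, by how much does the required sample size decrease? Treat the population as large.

Conservative (p = 0.5): n = 1.96² × 0.25 / 0.043² ≈ 519.42 → 520.
Using p = 0.36: p(1−p) = 0.2304, so n = 1.96² × 0.2304 / 0.043² ≈ 478.69 → 479.
Reduction: 520 − 479 = 41.

41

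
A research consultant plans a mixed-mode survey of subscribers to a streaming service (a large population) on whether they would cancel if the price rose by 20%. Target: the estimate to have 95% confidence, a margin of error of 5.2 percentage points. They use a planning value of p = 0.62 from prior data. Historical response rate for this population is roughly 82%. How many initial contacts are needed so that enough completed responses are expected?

409

For 95% confidence, z = 1.960.
Completed interviews needed: n₀ = 1.960² × 0.2356 / 0.052² ≈ 334.72 → 335.
At an 82% response rate, contacts needed = 335 / 0.82 ≈ 408.54 → 409.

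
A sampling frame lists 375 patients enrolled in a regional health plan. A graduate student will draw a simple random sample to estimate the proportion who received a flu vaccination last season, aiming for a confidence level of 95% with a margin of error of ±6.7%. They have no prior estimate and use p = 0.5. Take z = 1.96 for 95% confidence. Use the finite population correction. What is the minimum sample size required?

Unadjusted: n₀ = 1.96² × 0.50 × 0.50 / 0.067² ≈ 213.95, so n₀ = 214.
Finite population correction with N = 375: n = n₀ / (1 + (n₀−1)/N) = 214 / (1 + 213/375) = 214 / 1.5680 ≈ 136.48.
Rounding up, n = 137.

137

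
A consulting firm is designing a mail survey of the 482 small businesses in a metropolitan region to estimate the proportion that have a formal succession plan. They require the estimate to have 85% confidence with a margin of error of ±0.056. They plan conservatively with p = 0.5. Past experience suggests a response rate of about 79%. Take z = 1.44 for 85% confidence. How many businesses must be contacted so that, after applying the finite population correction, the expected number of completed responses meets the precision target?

Completed interviews needed (unadjusted): n₀ = 1.44² × 0.2500 / 0.056² ≈ 165.31 → 166.
FPC for N = 482: n = 166 / (1 + 165/482) = 166 / 1.3423 ≈ 123.67 → 124.
At a 79% response rate, contacts needed = 124 / 0.79 ≈ 156.96 → 157.

157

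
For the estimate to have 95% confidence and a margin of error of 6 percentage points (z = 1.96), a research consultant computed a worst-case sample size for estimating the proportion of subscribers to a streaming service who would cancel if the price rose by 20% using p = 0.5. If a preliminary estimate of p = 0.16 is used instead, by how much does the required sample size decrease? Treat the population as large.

Conservative (p = 0.5): n = 1.96² × 0.25 / 0.060² ≈ 266.78 → 267.
Using p = 0.16: p(1−p) = 0.1344, so n = 1.96² × 0.1344 / 0.060² ≈ 143.42 → 144.
Reduction: 267 − 144 = 123.

123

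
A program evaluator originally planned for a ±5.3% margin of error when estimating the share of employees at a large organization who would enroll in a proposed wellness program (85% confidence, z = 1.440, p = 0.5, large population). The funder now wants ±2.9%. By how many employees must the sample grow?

At ±5.3%: n = 1.440² × 0.2500 / 0.053² ≈ 184.55 → 185.
At ±2.9%: n = 1.440² × 0.2500 / 0.029² ≈ 616.41 → 617.
Additional respondents: 617 − 185 = 432.

432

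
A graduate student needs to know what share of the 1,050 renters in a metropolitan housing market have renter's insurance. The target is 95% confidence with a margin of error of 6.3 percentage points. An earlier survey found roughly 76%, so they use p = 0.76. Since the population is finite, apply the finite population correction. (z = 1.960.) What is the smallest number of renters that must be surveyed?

Unadjusted: n₀ = 1.960² × 0.76 × 0.24 / 0.063² ≈ 176.55, so n₀ = 177.
Finite population correction with N = 1,050: n = n₀ / (1 + (n₀−1)/N) = 177 / (1 + 176/1050) = 177 / 1.1676 ≈ 151.59.
Rounding up, n = 152.

152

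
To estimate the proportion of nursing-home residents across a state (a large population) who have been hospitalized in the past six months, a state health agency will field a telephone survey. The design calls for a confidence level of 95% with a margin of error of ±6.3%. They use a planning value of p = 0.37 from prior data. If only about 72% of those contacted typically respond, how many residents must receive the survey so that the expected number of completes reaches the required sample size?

For 95% confidence, z = 1.96.
Completed interviews needed: n₀ = 1.96² × 0.2331 / 0.063² ≈ 225.62 → 226.
At a 72% response rate, contacts needed = 226 / 0.72 ≈ 313.89 → 314.

314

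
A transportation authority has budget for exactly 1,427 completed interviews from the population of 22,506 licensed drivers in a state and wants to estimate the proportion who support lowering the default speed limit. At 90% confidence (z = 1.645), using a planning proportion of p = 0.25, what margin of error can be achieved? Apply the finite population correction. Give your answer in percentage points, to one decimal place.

1.8

Finite-population factor: (N−n)/(N−1) = (22506−1427)/(22506−1) = 0.9366.
SE(p̂) = √[p(1−p)/n · (N−n)/(N−1)] = √[0.1875/1427 × 0.9366] = 0.01109.
E = z × SE = 1.645 × 0.01109 = 0.01825 ≈ 1.8 percentage points.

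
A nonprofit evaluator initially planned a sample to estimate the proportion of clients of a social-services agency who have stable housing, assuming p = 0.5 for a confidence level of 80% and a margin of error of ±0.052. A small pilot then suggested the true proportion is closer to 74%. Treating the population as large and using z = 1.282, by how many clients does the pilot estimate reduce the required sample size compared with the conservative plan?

35

Conservative (p = 0.5): n = 1.282² × 0.25 / 0.052² ≈ 151.95 → 152.
Using p = 0.74: p(1−p) = 0.1924, so n = 1.282² × 0.1924 / 0.052² ≈ 116.94 → 117.
Reduction: 152 − 117 = 35.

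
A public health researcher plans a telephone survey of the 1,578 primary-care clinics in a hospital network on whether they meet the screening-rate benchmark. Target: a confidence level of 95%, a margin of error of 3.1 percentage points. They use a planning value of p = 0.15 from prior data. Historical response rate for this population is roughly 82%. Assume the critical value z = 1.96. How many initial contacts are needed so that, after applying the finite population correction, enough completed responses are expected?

Completed interviews needed (unadjusted): n₀ = 1.96² × 0.1275 / 0.031² ≈ 509.68 → 510.
FPC for N = 1,578: n = 510 / (1 + 509/1578) = 510 / 1.3226 ≈ 385.62 → 386.
At an 82% response rate, contacts needed = 386 / 0.82 ≈ 470.73 → 471.

471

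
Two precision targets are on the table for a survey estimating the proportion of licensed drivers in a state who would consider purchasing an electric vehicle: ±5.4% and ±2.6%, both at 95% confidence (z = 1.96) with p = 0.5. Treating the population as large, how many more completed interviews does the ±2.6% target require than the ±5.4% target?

1091

At ±5.4%: n = 1.96² × 0.2500 / 0.054² ≈ 329.36 → 330.
At ±2.6%: n = 1.96² × 0.2500 / 0.026² ≈ 1420.71 → 1421.
Additional respondents: 1421 − 330 = 1091.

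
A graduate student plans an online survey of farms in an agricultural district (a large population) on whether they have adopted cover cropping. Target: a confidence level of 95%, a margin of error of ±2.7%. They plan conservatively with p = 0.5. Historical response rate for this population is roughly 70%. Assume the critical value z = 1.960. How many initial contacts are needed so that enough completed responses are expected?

Completed interviews needed: n₀ = 1.960² × 0.2500 / 0.027² ≈ 1317.42 → 1318.
At a 70% response rate, contacts needed = 1318 / 0.70 ≈ 1882.86 → 1883.

1883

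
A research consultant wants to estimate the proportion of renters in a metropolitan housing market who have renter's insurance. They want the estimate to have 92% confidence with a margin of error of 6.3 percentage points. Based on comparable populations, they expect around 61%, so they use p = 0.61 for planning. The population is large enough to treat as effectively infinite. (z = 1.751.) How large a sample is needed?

184

With p = 0.61, p(1−p) = 0.2379.
n = z²·p(1−p)/E² = 1.751² × 0.2379 / 0.063² = 3.0660 × 0.2379 / 0.003969 ≈ 183.77.
Rounding up gives n = 184.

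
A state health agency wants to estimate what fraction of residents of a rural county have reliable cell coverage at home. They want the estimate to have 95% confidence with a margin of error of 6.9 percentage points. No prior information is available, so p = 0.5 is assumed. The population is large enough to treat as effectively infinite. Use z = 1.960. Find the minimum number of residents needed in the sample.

With p = 0.5, p(1−p) = 0.25.
n = z²·p(1−p)/E² = 1.960² × 0.2500 / 0.069² = 3.8416 × 0.2500 / 0.004761 ≈ 201.72.
Rounding up gives n = 202.

202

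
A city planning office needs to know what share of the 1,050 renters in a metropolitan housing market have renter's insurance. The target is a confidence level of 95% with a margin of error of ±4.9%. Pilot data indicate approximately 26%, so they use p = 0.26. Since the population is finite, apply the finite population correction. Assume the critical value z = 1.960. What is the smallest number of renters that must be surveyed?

Unadjusted: n₀ = 1.960² × 0.26 × 0.74 / 0.049² ≈ 307.84, so n₀ = 308.
Finite population correction with N = 1,050: n = n₀ / (1 + (n₀−1)/N) = 308 / (1 + 307/1050) = 308 / 1.2924 ≈ 238.32.
Rounding up, n = 239.

239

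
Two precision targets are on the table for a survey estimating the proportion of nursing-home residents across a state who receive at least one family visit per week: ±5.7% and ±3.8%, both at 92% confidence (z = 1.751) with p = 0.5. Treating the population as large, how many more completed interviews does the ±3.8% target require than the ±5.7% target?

At ±5.7%: n = 1.751² × 0.2500 / 0.057² ≈ 235.92 → 236.
At ±3.8%: n = 1.751² × 0.2500 / 0.038² ≈ 530.82 → 531.
Additional respondents: 531 − 236 = 295.

295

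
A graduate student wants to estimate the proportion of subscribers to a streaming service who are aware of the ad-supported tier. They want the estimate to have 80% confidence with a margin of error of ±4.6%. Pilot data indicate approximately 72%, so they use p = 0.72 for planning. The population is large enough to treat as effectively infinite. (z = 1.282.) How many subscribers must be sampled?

With p = 0.72, p(1−p) = 0.2016.
n = z²·p(1−p)/E² = 1.282² × 0.2016 / 0.046² = 1.6435 × 0.2016 / 0.002116 ≈ 156.59.
Rounding up gives n = 157.

157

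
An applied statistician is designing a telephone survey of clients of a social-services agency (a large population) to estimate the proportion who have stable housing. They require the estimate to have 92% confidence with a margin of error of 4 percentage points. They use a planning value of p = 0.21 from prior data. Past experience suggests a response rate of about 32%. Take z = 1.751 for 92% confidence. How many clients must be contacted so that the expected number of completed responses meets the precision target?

Completed interviews needed: n₀ = 1.751² × 0.1659 / 0.040² ≈ 317.91 → 318.
At a 32% response rate, contacts needed = 318 / 0.32 ≈ 993.75 → 994.

994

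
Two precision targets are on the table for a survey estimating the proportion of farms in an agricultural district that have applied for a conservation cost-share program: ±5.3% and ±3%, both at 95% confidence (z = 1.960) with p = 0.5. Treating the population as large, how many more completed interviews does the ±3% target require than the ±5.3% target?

726

At ±5.3%: n = 1.960² × 0.2500 / 0.053² ≈ 341.90 → 342.
At ±3%: n = 1.960² × 0.2500 / 0.030² ≈ 1067.11 → 1068.
Additional respondents: 1068 − 342 = 726.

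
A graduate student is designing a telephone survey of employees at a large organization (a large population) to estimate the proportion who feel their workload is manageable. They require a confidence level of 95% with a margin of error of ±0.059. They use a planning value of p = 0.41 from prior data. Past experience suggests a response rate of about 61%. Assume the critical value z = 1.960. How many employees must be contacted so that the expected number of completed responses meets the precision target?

438

Completed interviews needed: n₀ = 1.960² × 0.2419 / 0.059² ≈ 266.96 → 267.
At a 61% response rate, contacts needed = 267 / 0.61 ≈ 437.70 → 438.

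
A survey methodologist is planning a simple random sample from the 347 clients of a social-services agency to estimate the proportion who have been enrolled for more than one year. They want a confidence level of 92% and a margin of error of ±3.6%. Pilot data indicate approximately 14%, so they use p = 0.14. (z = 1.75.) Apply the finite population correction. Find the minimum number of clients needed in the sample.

Unadjusted: n₀ = 1.75² × 0.14 × 0.86 / 0.036² ≈ 284.51, so n₀ = 285.
Finite population correction with N = 347: n = n₀ / (1 + (n₀−1)/N) = 285 / (1 + 284/347) = 285 / 1.8184 ≈ 156.73.
Rounding up, n = 157.

157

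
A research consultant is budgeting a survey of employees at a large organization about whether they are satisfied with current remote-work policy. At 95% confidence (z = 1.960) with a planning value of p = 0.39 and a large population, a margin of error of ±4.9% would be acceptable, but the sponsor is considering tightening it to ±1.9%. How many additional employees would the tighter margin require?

At ±4.9%: n = 1.960² × 0.2379 / 0.049² ≈ 380.64 → 381.
At ±1.9%: n = 1.960² × 0.2379 / 0.019² ≈ 2531.63 → 2532.
Additional respondents: 2532 − 381 = 2151.

2151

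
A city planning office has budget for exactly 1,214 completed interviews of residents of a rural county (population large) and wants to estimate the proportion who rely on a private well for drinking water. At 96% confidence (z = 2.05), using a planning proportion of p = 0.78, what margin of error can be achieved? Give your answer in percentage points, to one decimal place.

SE(p̂) = √[p(1−p)/n] = √[0.1716/1214] = 0.01189.
E = z × SE = 2.05 × 0.01189 = 0.02437, or 2.4 percentage points.

2.4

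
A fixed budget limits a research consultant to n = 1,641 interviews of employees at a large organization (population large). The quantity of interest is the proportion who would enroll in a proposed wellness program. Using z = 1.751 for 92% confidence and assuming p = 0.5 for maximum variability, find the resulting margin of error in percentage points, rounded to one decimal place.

SE(p̂) = √[p(1−p)/n] = √[0.2500/1641] = 0.01234.
E = z × SE = 1.751 × 0.01234 = 0.02161, or 2.2 percentage points.

2.2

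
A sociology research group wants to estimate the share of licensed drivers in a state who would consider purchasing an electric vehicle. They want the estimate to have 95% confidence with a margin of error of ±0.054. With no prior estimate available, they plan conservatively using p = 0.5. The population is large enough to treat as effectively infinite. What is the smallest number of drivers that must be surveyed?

For 95% confidence, z = 1.960.
With p = 0.5, p(1−p) = 0.25.
n = z²·p(1−p)/E² = 1.960² × 0.2500 / 0.054² = 3.8416 × 0.2500 / 0.002916 ≈ 329.36.
Rounding up gives n = 330.

330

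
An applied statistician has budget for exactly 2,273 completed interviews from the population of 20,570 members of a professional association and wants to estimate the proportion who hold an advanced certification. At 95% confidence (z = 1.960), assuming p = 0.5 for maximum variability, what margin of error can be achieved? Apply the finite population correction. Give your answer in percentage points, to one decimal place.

1.9

Finite-population factor: (N−n)/(N−1) = (20570−2273)/(20570−1) = 0.8895.
SE(p̂) = √[p(1−p)/n · (N−n)/(N−1)] = √[0.2500/2273 × 0.8895] = 0.00989.
E = z × SE = 1.960 × 0.00989 = 0.01939 ≈ 1.9 percentage points.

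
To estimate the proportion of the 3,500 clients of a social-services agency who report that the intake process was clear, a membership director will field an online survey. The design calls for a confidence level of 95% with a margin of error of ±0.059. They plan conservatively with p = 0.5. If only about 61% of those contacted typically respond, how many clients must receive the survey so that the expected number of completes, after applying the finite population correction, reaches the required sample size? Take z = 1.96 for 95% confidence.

420

Completed interviews needed (unadjusted): n₀ = 1.96² × 0.2500 / 0.059² ≈ 275.90 → 276.
FPC for N = 3,500: n = 276 / (1 + 275/3500) = 276 / 1.0786 ≈ 255.89 → 256.
At a 61% response rate, contacts needed = 256 / 0.61 ≈ 419.67 → 420.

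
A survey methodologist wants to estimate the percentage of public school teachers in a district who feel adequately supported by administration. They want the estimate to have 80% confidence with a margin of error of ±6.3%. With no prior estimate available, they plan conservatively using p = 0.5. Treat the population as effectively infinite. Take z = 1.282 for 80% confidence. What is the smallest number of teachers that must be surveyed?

104

With p = 0.5, p(1−p) = 0.25.
n = z²·p(1−p)/E² = 1.282² × 0.2500 / 0.063² = 1.6435 × 0.2500 / 0.003969 ≈ 103.52.
Rounding up gives n = 104.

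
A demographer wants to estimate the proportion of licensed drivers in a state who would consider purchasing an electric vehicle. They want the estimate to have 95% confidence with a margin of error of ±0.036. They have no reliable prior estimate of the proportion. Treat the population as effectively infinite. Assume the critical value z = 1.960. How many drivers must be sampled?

742

With no prior estimate, use p = 0.5, giving p(1−p) = 0.25.
n = z²·p(1−p)/E² = 1.960² × 0.2500 / 0.036² = 3.8416 × 0.2500 / 0.001296 ≈ 741.05.
Rounding up gives n = 742.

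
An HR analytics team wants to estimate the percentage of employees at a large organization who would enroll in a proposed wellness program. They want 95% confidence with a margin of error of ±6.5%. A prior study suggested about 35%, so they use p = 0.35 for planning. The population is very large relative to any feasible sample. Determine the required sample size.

For 95% confidence, z = 1.960.
With p = 0.35, p(1−p) = 0.2275.
n = z²·p(1−p)/E² = 1.960² × 0.2275 / 0.065² = 3.8416 × 0.2275 / 0.004225 ≈ 206.86.
Rounding up gives n = 207.

207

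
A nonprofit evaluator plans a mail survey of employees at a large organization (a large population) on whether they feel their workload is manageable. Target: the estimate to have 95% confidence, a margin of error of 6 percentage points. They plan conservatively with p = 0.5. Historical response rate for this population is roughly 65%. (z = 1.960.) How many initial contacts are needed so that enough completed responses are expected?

411

Completed interviews needed: n₀ = 1.960² × 0.2500 / 0.060² ≈ 266.78 → 267.
At a 65% response rate, contacts needed = 267 / 0.65 ≈ 410.77 → 411.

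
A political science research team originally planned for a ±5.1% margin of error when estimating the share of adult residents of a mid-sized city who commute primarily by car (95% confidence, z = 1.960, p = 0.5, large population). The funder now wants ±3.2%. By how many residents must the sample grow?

At ±5.1%: n = 1.960² × 0.2500 / 0.051² ≈ 369.24 → 370.
At ±3.2%: n = 1.960² × 0.2500 / 0.032² ≈ 937.89 → 938.
Additional respondents: 938 − 370 = 568.

568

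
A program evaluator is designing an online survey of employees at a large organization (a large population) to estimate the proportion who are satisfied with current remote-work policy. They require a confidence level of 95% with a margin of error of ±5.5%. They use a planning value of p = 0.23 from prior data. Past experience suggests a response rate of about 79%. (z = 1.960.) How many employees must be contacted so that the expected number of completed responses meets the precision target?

285

Completed interviews needed: n₀ = 1.960² × 0.1771 / 0.055² ≈ 224.91 → 225.
At a 79% response rate, contacts needed = 225 / 0.79 ≈ 284.81 → 285.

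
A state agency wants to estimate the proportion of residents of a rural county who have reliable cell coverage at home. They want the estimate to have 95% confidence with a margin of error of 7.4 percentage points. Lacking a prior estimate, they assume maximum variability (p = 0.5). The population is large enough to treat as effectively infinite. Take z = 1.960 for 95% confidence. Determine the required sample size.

176

With p = 0.5, p(1−p) = 0.25.
n = z²·p(1−p)/E² = 1.960² × 0.2500 / 0.074² = 3.8416 × 0.2500 / 0.005476 ≈ 175.38.
Rounding up gives n = 176.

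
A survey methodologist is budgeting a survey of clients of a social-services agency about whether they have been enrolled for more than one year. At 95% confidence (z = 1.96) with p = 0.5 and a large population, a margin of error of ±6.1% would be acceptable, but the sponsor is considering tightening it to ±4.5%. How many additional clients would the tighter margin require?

216

At ±6.1%: n = 1.96² × 0.2500 / 0.061² ≈ 258.10 → 259.
At ±4.5%: n = 1.96² × 0.2500 / 0.045² ≈ 474.27 → 475.
Additional respondents: 475 − 259 = 216.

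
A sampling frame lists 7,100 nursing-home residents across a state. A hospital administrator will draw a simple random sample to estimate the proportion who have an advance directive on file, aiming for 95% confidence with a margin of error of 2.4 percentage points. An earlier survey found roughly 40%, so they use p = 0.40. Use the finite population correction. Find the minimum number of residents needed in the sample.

1307

For 95% confidence, z = 1.960.
Unadjusted: n₀ = 1.960² × 0.40 × 0.60 / 0.024² ≈ 1600.67, so n₀ = 1601.
Finite population correction with N = 7,100: n = n₀ / (1 + (n₀−1)/N) = 1601 / (1 + 1600/7100) = 1601 / 1.2254 ≈ 1306.56.
Rounding up, n = 1307.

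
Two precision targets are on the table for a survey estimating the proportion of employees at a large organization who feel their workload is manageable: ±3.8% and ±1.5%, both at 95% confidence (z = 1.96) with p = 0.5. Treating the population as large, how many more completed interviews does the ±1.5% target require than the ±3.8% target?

3603

At ±3.8%: n = 1.96² × 0.2500 / 0.038² ≈ 665.10 → 666.
At ±1.5%: n = 1.96² × 0.2500 / 0.015² ≈ 4268.44 → 4269.
Additional respondents: 4269 − 666 = 3603.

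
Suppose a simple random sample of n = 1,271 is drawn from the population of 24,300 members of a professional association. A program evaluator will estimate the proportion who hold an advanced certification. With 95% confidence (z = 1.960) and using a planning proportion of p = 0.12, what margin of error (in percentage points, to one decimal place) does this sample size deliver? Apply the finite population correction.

1.7

Finite-population factor: (N−n)/(N−1) = (24300−1271)/(24300−1) = 0.9477.
SE(p̂) = √[p(1−p)/n · (N−n)/(N−1)] = √[0.1056/1271 × 0.9477] = 0.00887.
E = z × SE = 1.960 × 0.00887 = 0.01739 ≈ 1.7 percentage points.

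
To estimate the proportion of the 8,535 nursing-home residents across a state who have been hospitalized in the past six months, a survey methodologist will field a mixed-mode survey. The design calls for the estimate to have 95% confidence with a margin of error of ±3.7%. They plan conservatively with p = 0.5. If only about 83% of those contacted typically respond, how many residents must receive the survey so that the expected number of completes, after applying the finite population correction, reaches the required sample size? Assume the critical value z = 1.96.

782

Completed interviews needed (unadjusted): n₀ = 1.96² × 0.2500 / 0.037² ≈ 701.53 → 702.
FPC for N = 8,535: n = 702 / (1 + 701/8535) = 702 / 1.0821 ≈ 648.72 → 649.
At an 83% response rate, contacts needed = 649 / 0.83 ≈ 781.93 → 782.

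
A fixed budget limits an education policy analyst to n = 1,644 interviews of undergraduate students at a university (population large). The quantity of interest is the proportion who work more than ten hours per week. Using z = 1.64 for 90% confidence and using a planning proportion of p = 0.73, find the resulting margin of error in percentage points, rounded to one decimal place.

SE(p̂) = √[p(1−p)/n] = √[0.1971/1644] = 0.01095.
E = z × SE = 1.64 × 0.01095 = 0.01796, or 1.8 percentage points.

1.8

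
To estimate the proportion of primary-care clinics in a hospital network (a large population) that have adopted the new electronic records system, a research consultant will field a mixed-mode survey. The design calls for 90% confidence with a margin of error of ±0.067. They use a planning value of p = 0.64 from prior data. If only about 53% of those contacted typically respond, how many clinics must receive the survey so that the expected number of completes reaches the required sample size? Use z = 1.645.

263

Completed interviews needed: n₀ = 1.645² × 0.2304 / 0.067² ≈ 138.89 → 139.
At a 53% response rate, contacts needed = 139 / 0.53 ≈ 262.26 → 263.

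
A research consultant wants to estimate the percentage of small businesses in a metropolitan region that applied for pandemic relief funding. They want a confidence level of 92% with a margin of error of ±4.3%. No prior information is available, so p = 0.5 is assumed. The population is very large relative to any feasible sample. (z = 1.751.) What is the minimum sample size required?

415

With p = 0.5, p(1−p) = 0.25.
n = z²·p(1−p)/E² = 1.751² × 0.2500 / 0.043² = 3.0660 × 0.2500 / 0.001849 ≈ 414.55.
Rounding up gives n = 415.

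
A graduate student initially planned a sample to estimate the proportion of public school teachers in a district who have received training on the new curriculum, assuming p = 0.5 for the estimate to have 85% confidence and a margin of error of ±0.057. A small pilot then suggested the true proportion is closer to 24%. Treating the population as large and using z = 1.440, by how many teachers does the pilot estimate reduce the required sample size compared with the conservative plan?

43

Conservative (p = 0.5): n = 1.440² × 0.25 / 0.057² ≈ 159.56 → 160.
Using p = 0.24: p(1−p) = 0.1824, so n = 1.440² × 0.1824 / 0.057² ≈ 116.41 → 117.
Reduction: 160 − 117 = 43.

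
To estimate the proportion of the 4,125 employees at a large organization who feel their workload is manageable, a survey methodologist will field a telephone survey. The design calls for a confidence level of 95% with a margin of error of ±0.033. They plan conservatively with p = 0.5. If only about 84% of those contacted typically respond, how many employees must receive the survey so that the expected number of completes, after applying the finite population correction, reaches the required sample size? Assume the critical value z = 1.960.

866

Completed interviews needed (unadjusted): n₀ = 1.960² × 0.2500 / 0.033² ≈ 881.91 → 882.
FPC for N = 4,125: n = 882 / (1 + 881/4125) = 882 / 1.2136 ≈ 726.78 → 727.
At an 84% response rate, contacts needed = 727 / 0.84 ≈ 865.48 → 866.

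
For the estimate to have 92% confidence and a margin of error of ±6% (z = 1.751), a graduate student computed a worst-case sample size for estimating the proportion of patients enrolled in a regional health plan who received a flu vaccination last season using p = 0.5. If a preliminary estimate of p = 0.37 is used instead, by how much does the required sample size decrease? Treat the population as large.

14

Conservative (p = 0.5): n = 1.751² × 0.25 / 0.060² ≈ 212.92 → 213.
Using p = 0.37: p(1−p) = 0.2331, so n = 1.751² × 0.2331 / 0.060² ≈ 198.52 → 199.
Reduction: 213 − 199 = 14.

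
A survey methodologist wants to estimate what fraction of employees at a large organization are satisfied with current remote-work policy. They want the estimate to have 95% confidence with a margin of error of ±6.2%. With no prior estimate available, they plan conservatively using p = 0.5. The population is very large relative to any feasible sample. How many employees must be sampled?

250

For 95% confidence, z = 1.960.
With p = 0.5, p(1−p) = 0.25.
n = z²·p(1−p)/E² = 1.960² × 0.2500 / 0.062² = 3.8416 × 0.2500 / 0.003844 ≈ 249.84.
Rounding up gives n = 250.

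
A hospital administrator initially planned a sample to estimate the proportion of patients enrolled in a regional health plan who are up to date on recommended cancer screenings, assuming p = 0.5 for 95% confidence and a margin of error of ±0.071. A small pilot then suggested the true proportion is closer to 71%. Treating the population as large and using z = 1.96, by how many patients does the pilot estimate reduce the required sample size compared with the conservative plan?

Conservative (p = 0.5): n = 1.96² × 0.25 / 0.071² ≈ 190.52 → 191.
Using p = 0.71: p(1−p) = 0.2059, so n = 1.96² × 0.2059 / 0.071² ≈ 156.91 → 157.
Reduction: 191 − 157 = 34.

34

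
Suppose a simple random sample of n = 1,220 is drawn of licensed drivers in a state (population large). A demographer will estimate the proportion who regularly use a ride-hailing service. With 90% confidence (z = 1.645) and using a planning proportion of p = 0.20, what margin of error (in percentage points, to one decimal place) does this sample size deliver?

SE(p̂) = √[p(1−p)/n] = √[0.1600/1220] = 0.01145.
E = z × SE = 1.645 × 0.01145 = 0.01884, or 1.9 percentage points.

1.9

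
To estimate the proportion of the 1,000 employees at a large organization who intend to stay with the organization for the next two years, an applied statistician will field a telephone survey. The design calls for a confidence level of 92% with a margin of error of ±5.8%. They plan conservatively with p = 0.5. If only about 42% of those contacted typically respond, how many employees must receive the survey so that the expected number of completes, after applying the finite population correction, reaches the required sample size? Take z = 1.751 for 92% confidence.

Completed interviews needed (unadjusted): n₀ = 1.751² × 0.2500 / 0.058² ≈ 227.85 → 228.
FPC for N = 1,000: n = 228 / (1 + 227/1000) = 228 / 1.2270 ≈ 185.82 → 186.
At a 42% response rate, contacts needed = 186 / 0.42 ≈ 442.86 → 443.

443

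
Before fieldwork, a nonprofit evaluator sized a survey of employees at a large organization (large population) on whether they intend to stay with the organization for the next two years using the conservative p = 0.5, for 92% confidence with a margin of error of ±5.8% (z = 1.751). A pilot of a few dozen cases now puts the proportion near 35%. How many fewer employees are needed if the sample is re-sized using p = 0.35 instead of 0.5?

20

Conservative (p = 0.5): n = 1.751² × 0.25 / 0.058² ≈ 227.85 → 228.
Using p = 0.35: p(1−p) = 0.2275, so n = 1.751² × 0.2275 / 0.058² ≈ 207.35 → 208.
Reduction: 228 − 208 = 20.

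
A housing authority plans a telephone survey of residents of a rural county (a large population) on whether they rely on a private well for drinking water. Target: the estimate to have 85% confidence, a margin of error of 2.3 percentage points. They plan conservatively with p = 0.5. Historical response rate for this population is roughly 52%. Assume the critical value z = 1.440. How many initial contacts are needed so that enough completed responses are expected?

1885

Completed interviews needed: n₀ = 1.440² × 0.2500 / 0.023² ≈ 979.96 → 980.
At a 52% response rate, contacts needed = 980 / 0.52 ≈ 1884.62 → 1885.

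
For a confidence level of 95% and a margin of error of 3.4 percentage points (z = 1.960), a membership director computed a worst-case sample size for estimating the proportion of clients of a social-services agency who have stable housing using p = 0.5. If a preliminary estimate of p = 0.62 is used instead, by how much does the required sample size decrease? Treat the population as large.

48

Conservative (p = 0.5): n = 1.960² × 0.25 / 0.034² ≈ 830.80 → 831.
Using p = 0.62: p(1−p) = 0.2356, so n = 1.960² × 0.2356 / 0.034² ≈ 782.94 → 783.
Reduction: 831 − 783 = 48.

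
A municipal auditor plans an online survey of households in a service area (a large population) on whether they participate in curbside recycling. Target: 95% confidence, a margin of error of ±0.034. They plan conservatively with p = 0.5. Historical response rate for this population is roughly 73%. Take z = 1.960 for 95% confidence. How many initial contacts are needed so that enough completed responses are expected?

Completed interviews needed: n₀ = 1.960² × 0.2500 / 0.034² ≈ 830.80 → 831.
At a 73% response rate, contacts needed = 831 / 0.73 ≈ 1138.36 → 1139.

1139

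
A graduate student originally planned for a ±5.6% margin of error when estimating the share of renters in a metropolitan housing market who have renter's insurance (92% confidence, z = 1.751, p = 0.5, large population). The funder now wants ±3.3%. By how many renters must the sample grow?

459

At ±5.6%: n = 1.751² × 0.2500 / 0.056² ≈ 244.42 → 245.
At ±3.3%: n = 1.751² × 0.2500 / 0.033² ≈ 703.86 → 704.
Additional respondents: 704 − 245 = 459.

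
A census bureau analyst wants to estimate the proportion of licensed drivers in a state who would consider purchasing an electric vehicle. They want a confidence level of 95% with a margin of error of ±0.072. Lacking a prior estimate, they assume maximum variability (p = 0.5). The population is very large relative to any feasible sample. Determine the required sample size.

186

For 95% confidence, z = 1.960.
With p = 0.5, p(1−p) = 0.25.
n = z²·p(1−p)/E² = 1.960² × 0.2500 / 0.072² = 3.8416 × 0.2500 / 0.005184 ≈ 185.26.
Rounding up gives n = 186.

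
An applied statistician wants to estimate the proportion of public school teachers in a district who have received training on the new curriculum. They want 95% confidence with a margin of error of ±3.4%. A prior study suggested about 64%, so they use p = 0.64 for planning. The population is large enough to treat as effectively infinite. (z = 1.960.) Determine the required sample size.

With p = 0.64, p(1−p) = 0.2304.
n = z²·p(1−p)/E² = 1.960² × 0.2304 / 0.034² = 3.8416 × 0.2304 / 0.001156 ≈ 765.66.
Rounding up gives n = 766.

766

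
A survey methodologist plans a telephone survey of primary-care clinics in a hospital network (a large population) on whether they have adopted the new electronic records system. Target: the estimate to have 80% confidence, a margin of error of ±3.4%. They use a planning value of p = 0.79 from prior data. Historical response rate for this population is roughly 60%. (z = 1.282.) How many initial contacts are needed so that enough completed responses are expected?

Completed interviews needed: n₀ = 1.282² × 0.1659 / 0.034² ≈ 235.87 → 236.
At a 60% response rate, contacts needed = 236 / 0.60 ≈ 393.33 → 394.

394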